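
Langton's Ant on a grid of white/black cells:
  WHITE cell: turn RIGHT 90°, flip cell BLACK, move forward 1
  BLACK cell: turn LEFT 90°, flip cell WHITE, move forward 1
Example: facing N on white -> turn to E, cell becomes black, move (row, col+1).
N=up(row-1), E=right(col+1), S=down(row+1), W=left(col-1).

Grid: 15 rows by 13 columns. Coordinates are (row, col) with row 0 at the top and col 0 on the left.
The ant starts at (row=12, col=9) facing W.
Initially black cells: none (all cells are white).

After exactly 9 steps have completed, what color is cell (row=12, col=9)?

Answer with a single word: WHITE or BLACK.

Step 1: on WHITE (12,9): turn R to N, flip to black, move to (11,9). |black|=1
Step 2: on WHITE (11,9): turn R to E, flip to black, move to (11,10). |black|=2
Step 3: on WHITE (11,10): turn R to S, flip to black, move to (12,10). |black|=3
Step 4: on WHITE (12,10): turn R to W, flip to black, move to (12,9). |black|=4
Step 5: on BLACK (12,9): turn L to S, flip to white, move to (13,9). |black|=3
Step 6: on WHITE (13,9): turn R to W, flip to black, move to (13,8). |black|=4
Step 7: on WHITE (13,8): turn R to N, flip to black, move to (12,8). |black|=5
Step 8: on WHITE (12,8): turn R to E, flip to black, move to (12,9). |black|=6
Step 9: on WHITE (12,9): turn R to S, flip to black, move to (13,9). |black|=7

Answer: BLACK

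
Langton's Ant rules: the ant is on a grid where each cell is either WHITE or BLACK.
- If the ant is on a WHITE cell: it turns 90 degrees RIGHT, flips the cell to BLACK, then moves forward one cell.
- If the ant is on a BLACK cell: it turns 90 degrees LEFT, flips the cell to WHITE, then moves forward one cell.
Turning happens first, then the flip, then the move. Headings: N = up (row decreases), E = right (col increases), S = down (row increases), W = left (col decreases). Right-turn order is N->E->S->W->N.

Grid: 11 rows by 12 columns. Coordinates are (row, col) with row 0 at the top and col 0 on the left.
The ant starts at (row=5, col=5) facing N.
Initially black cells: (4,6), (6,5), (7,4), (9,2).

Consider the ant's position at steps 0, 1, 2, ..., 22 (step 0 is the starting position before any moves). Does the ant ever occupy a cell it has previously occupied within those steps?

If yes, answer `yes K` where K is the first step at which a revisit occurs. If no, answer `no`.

Step 1: on WHITE (5,5): turn R to E, flip to black, move to (5,6). |black|=5 — new cell
Step 2: on WHITE (5,6): turn R to S, flip to black, move to (6,6). |black|=6 — new cell
Step 3: on WHITE (6,6): turn R to W, flip to black, move to (6,5). |black|=7 — new cell
Step 4: on BLACK (6,5): turn L to S, flip to white, move to (7,5). |black|=6 — new cell
Step 5: on WHITE (7,5): turn R to W, flip to black, move to (7,4). |black|=7 — new cell
Step 6: on BLACK (7,4): turn L to S, flip to white, move to (8,4). |black|=6 — new cell
Step 7: on WHITE (8,4): turn R to W, flip to black, move to (8,3). |black|=7 — new cell
Step 8: on WHITE (8,3): turn R to N, flip to black, move to (7,3). |black|=8 — new cell
Step 9: on WHITE (7,3): turn R to E, flip to black, move to (7,4). |black|=9 — REVISIT

Answer: yes 9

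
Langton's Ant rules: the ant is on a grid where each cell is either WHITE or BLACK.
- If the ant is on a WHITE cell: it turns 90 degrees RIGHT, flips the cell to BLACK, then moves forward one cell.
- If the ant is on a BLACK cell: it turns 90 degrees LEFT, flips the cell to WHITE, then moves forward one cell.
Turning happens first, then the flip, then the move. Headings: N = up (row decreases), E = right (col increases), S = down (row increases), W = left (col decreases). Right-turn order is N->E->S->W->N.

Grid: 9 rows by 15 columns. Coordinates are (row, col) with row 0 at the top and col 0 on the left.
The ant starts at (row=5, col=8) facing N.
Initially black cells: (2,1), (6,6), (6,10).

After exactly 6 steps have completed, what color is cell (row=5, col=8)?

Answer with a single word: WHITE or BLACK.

Answer: WHITE

Derivation:
Step 1: on WHITE (5,8): turn R to E, flip to black, move to (5,9). |black|=4
Step 2: on WHITE (5,9): turn R to S, flip to black, move to (6,9). |black|=5
Step 3: on WHITE (6,9): turn R to W, flip to black, move to (6,8). |black|=6
Step 4: on WHITE (6,8): turn R to N, flip to black, move to (5,8). |black|=7
Step 5: on BLACK (5,8): turn L to W, flip to white, move to (5,7). |black|=6
Step 6: on WHITE (5,7): turn R to N, flip to black, move to (4,7). |black|=7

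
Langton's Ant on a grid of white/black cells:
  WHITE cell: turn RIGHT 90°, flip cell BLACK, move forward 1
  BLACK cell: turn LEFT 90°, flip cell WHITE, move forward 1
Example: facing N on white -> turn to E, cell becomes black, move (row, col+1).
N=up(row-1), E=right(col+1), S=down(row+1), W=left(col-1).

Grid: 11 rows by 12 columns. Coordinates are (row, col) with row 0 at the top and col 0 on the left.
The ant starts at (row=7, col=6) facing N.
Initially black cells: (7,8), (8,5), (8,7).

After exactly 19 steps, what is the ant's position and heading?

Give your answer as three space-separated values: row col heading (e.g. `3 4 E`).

Answer: 8 10 E

Derivation:
Step 1: on WHITE (7,6): turn R to E, flip to black, move to (7,7). |black|=4
Step 2: on WHITE (7,7): turn R to S, flip to black, move to (8,7). |black|=5
Step 3: on BLACK (8,7): turn L to E, flip to white, move to (8,8). |black|=4
Step 4: on WHITE (8,8): turn R to S, flip to black, move to (9,8). |black|=5
Step 5: on WHITE (9,8): turn R to W, flip to black, move to (9,7). |black|=6
Step 6: on WHITE (9,7): turn R to N, flip to black, move to (8,7). |black|=7
Step 7: on WHITE (8,7): turn R to E, flip to black, move to (8,8). |black|=8
Step 8: on BLACK (8,8): turn L to N, flip to white, move to (7,8). |black|=7
Step 9: on BLACK (7,8): turn L to W, flip to white, move to (7,7). |black|=6
Step 10: on BLACK (7,7): turn L to S, flip to white, move to (8,7). |black|=5
Step 11: on BLACK (8,7): turn L to E, flip to white, move to (8,8). |black|=4
Step 12: on WHITE (8,8): turn R to S, flip to black, move to (9,8). |black|=5
Step 13: on BLACK (9,8): turn L to E, flip to white, move to (9,9). |black|=4
Step 14: on WHITE (9,9): turn R to S, flip to black, move to (10,9). |black|=5
Step 15: on WHITE (10,9): turn R to W, flip to black, move to (10,8). |black|=6
Step 16: on WHITE (10,8): turn R to N, flip to black, move to (9,8). |black|=7
Step 17: on WHITE (9,8): turn R to E, flip to black, move to (9,9). |black|=8
Step 18: on BLACK (9,9): turn L to N, flip to white, move to (8,9). |black|=7
Step 19: on WHITE (8,9): turn R to E, flip to black, move to (8,10). |black|=8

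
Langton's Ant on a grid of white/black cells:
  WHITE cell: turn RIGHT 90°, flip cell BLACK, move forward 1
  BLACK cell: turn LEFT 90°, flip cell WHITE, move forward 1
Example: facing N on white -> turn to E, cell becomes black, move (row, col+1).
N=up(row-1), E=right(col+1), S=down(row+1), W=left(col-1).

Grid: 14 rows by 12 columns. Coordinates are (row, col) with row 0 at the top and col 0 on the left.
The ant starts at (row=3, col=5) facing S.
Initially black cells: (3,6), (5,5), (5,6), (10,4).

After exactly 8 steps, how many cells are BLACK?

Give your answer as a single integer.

Step 1: on WHITE (3,5): turn R to W, flip to black, move to (3,4). |black|=5
Step 2: on WHITE (3,4): turn R to N, flip to black, move to (2,4). |black|=6
Step 3: on WHITE (2,4): turn R to E, flip to black, move to (2,5). |black|=7
Step 4: on WHITE (2,5): turn R to S, flip to black, move to (3,5). |black|=8
Step 5: on BLACK (3,5): turn L to E, flip to white, move to (3,6). |black|=7
Step 6: on BLACK (3,6): turn L to N, flip to white, move to (2,6). |black|=6
Step 7: on WHITE (2,6): turn R to E, flip to black, move to (2,7). |black|=7
Step 8: on WHITE (2,7): turn R to S, flip to black, move to (3,7). |black|=8

Answer: 8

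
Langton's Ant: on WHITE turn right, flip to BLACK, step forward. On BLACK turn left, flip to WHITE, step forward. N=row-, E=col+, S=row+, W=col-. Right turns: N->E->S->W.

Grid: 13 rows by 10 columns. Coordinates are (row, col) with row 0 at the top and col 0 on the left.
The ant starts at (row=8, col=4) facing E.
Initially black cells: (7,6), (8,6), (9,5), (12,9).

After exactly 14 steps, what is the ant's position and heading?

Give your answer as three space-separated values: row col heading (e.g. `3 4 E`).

Step 1: on WHITE (8,4): turn R to S, flip to black, move to (9,4). |black|=5
Step 2: on WHITE (9,4): turn R to W, flip to black, move to (9,3). |black|=6
Step 3: on WHITE (9,3): turn R to N, flip to black, move to (8,3). |black|=7
Step 4: on WHITE (8,3): turn R to E, flip to black, move to (8,4). |black|=8
Step 5: on BLACK (8,4): turn L to N, flip to white, move to (7,4). |black|=7
Step 6: on WHITE (7,4): turn R to E, flip to black, move to (7,5). |black|=8
Step 7: on WHITE (7,5): turn R to S, flip to black, move to (8,5). |black|=9
Step 8: on WHITE (8,5): turn R to W, flip to black, move to (8,4). |black|=10
Step 9: on WHITE (8,4): turn R to N, flip to black, move to (7,4). |black|=11
Step 10: on BLACK (7,4): turn L to W, flip to white, move to (7,3). |black|=10
Step 11: on WHITE (7,3): turn R to N, flip to black, move to (6,3). |black|=11
Step 12: on WHITE (6,3): turn R to E, flip to black, move to (6,4). |black|=12
Step 13: on WHITE (6,4): turn R to S, flip to black, move to (7,4). |black|=13
Step 14: on WHITE (7,4): turn R to W, flip to black, move to (7,3). |black|=14

Answer: 7 3 W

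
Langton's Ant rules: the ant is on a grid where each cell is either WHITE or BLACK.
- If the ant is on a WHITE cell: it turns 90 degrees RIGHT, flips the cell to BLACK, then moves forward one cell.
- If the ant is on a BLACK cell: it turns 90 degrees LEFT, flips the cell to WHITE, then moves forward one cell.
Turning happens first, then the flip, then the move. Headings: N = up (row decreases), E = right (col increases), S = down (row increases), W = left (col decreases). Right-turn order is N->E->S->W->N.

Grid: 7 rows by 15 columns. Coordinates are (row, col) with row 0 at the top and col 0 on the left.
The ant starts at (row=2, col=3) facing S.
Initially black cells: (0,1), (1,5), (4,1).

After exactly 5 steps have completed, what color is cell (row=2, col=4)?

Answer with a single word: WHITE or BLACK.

Step 1: on WHITE (2,3): turn R to W, flip to black, move to (2,2). |black|=4
Step 2: on WHITE (2,2): turn R to N, flip to black, move to (1,2). |black|=5
Step 3: on WHITE (1,2): turn R to E, flip to black, move to (1,3). |black|=6
Step 4: on WHITE (1,3): turn R to S, flip to black, move to (2,3). |black|=7
Step 5: on BLACK (2,3): turn L to E, flip to white, move to (2,4). |black|=6

Answer: WHITE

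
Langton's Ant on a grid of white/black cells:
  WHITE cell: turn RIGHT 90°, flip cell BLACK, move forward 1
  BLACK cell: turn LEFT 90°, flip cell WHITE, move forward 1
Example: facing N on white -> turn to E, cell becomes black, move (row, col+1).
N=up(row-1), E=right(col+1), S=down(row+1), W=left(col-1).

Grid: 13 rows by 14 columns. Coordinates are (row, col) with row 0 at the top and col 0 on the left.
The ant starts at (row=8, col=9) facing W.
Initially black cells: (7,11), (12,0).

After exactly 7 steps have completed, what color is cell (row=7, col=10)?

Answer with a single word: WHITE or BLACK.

Step 1: on WHITE (8,9): turn R to N, flip to black, move to (7,9). |black|=3
Step 2: on WHITE (7,9): turn R to E, flip to black, move to (7,10). |black|=4
Step 3: on WHITE (7,10): turn R to S, flip to black, move to (8,10). |black|=5
Step 4: on WHITE (8,10): turn R to W, flip to black, move to (8,9). |black|=6
Step 5: on BLACK (8,9): turn L to S, flip to white, move to (9,9). |black|=5
Step 6: on WHITE (9,9): turn R to W, flip to black, move to (9,8). |black|=6
Step 7: on WHITE (9,8): turn R to N, flip to black, move to (8,8). |black|=7

Answer: BLACK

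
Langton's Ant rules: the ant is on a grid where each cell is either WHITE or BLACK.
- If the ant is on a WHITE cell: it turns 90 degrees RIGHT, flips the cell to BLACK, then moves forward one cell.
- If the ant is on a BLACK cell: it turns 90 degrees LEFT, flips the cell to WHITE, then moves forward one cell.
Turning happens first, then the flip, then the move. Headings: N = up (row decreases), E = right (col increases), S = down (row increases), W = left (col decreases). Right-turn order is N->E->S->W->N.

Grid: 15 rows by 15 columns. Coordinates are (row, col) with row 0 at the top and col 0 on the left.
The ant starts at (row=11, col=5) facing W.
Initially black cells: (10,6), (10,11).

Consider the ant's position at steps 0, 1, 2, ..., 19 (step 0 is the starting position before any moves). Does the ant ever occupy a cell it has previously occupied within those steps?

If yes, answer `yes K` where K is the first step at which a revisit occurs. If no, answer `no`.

Answer: yes 6

Derivation:
Step 1: on WHITE (11,5): turn R to N, flip to black, move to (10,5). |black|=3 — new cell
Step 2: on WHITE (10,5): turn R to E, flip to black, move to (10,6). |black|=4 — new cell
Step 3: on BLACK (10,6): turn L to N, flip to white, move to (9,6). |black|=3 — new cell
Step 4: on WHITE (9,6): turn R to E, flip to black, move to (9,7). |black|=4 — new cell
Step 5: on WHITE (9,7): turn R to S, flip to black, move to (10,7). |black|=5 — new cell
Step 6: on WHITE (10,7): turn R to W, flip to black, move to (10,6). |black|=6 — REVISIT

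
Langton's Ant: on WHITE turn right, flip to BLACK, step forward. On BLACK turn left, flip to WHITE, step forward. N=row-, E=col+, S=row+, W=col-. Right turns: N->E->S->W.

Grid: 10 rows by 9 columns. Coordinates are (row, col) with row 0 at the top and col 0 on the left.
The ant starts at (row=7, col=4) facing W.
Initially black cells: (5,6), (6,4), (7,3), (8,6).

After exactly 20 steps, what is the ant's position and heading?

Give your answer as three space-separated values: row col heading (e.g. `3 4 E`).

Answer: 5 2 E

Derivation:
Step 1: on WHITE (7,4): turn R to N, flip to black, move to (6,4). |black|=5
Step 2: on BLACK (6,4): turn L to W, flip to white, move to (6,3). |black|=4
Step 3: on WHITE (6,3): turn R to N, flip to black, move to (5,3). |black|=5
Step 4: on WHITE (5,3): turn R to E, flip to black, move to (5,4). |black|=6
Step 5: on WHITE (5,4): turn R to S, flip to black, move to (6,4). |black|=7
Step 6: on WHITE (6,4): turn R to W, flip to black, move to (6,3). |black|=8
Step 7: on BLACK (6,3): turn L to S, flip to white, move to (7,3). |black|=7
Step 8: on BLACK (7,3): turn L to E, flip to white, move to (7,4). |black|=6
Step 9: on BLACK (7,4): turn L to N, flip to white, move to (6,4). |black|=5
Step 10: on BLACK (6,4): turn L to W, flip to white, move to (6,3). |black|=4
Step 11: on WHITE (6,3): turn R to N, flip to black, move to (5,3). |black|=5
Step 12: on BLACK (5,3): turn L to W, flip to white, move to (5,2). |black|=4
Step 13: on WHITE (5,2): turn R to N, flip to black, move to (4,2). |black|=5
Step 14: on WHITE (4,2): turn R to E, flip to black, move to (4,3). |black|=6
Step 15: on WHITE (4,3): turn R to S, flip to black, move to (5,3). |black|=7
Step 16: on WHITE (5,3): turn R to W, flip to black, move to (5,2). |black|=8
Step 17: on BLACK (5,2): turn L to S, flip to white, move to (6,2). |black|=7
Step 18: on WHITE (6,2): turn R to W, flip to black, move to (6,1). |black|=8
Step 19: on WHITE (6,1): turn R to N, flip to black, move to (5,1). |black|=9
Step 20: on WHITE (5,1): turn R to E, flip to black, move to (5,2). |black|=10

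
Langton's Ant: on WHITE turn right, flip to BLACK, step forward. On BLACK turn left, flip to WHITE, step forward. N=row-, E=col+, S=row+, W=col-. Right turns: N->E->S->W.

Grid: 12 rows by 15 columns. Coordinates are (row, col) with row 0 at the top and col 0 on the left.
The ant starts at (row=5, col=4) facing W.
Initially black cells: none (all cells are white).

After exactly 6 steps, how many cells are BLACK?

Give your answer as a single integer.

Step 1: on WHITE (5,4): turn R to N, flip to black, move to (4,4). |black|=1
Step 2: on WHITE (4,4): turn R to E, flip to black, move to (4,5). |black|=2
Step 3: on WHITE (4,5): turn R to S, flip to black, move to (5,5). |black|=3
Step 4: on WHITE (5,5): turn R to W, flip to black, move to (5,4). |black|=4
Step 5: on BLACK (5,4): turn L to S, flip to white, move to (6,4). |black|=3
Step 6: on WHITE (6,4): turn R to W, flip to black, move to (6,3). |black|=4

Answer: 4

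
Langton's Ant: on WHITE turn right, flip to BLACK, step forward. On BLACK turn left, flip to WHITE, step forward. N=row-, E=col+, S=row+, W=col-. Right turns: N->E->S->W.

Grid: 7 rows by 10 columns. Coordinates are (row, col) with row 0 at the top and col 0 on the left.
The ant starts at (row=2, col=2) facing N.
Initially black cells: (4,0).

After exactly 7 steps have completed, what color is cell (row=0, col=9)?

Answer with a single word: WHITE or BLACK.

Step 1: on WHITE (2,2): turn R to E, flip to black, move to (2,3). |black|=2
Step 2: on WHITE (2,3): turn R to S, flip to black, move to (3,3). |black|=3
Step 3: on WHITE (3,3): turn R to W, flip to black, move to (3,2). |black|=4
Step 4: on WHITE (3,2): turn R to N, flip to black, move to (2,2). |black|=5
Step 5: on BLACK (2,2): turn L to W, flip to white, move to (2,1). |black|=4
Step 6: on WHITE (2,1): turn R to N, flip to black, move to (1,1). |black|=5
Step 7: on WHITE (1,1): turn R to E, flip to black, move to (1,2). |black|=6

Answer: WHITE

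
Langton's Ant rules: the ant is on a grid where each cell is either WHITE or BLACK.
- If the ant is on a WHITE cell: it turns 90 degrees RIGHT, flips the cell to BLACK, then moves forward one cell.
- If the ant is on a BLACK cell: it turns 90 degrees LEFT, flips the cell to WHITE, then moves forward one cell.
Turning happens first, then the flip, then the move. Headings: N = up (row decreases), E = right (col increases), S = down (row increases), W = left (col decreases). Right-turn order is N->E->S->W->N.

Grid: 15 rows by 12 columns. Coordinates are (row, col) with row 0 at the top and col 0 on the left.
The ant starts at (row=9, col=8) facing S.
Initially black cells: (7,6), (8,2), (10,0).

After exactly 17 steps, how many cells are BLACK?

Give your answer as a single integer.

Step 1: on WHITE (9,8): turn R to W, flip to black, move to (9,7). |black|=4
Step 2: on WHITE (9,7): turn R to N, flip to black, move to (8,7). |black|=5
Step 3: on WHITE (8,7): turn R to E, flip to black, move to (8,8). |black|=6
Step 4: on WHITE (8,8): turn R to S, flip to black, move to (9,8). |black|=7
Step 5: on BLACK (9,8): turn L to E, flip to white, move to (9,9). |black|=6
Step 6: on WHITE (9,9): turn R to S, flip to black, move to (10,9). |black|=7
Step 7: on WHITE (10,9): turn R to W, flip to black, move to (10,8). |black|=8
Step 8: on WHITE (10,8): turn R to N, flip to black, move to (9,8). |black|=9
Step 9: on WHITE (9,8): turn R to E, flip to black, move to (9,9). |black|=10
Step 10: on BLACK (9,9): turn L to N, flip to white, move to (8,9). |black|=9
Step 11: on WHITE (8,9): turn R to E, flip to black, move to (8,10). |black|=10
Step 12: on WHITE (8,10): turn R to S, flip to black, move to (9,10). |black|=11
Step 13: on WHITE (9,10): turn R to W, flip to black, move to (9,9). |black|=12
Step 14: on WHITE (9,9): turn R to N, flip to black, move to (8,9). |black|=13
Step 15: on BLACK (8,9): turn L to W, flip to white, move to (8,8). |black|=12
Step 16: on BLACK (8,8): turn L to S, flip to white, move to (9,8). |black|=11
Step 17: on BLACK (9,8): turn L to E, flip to white, move to (9,9). |black|=10

Answer: 10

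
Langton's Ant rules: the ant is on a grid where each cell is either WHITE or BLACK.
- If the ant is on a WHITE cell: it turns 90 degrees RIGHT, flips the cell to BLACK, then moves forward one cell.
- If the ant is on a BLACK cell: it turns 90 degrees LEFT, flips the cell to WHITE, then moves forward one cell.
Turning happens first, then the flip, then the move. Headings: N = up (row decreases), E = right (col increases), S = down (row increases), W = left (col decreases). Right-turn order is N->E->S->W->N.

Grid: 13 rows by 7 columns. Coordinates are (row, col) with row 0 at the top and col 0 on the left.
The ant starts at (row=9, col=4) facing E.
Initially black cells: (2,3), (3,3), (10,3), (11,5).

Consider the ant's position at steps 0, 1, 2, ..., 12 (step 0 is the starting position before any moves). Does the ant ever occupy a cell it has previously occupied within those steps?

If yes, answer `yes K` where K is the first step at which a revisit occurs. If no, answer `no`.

Step 1: on WHITE (9,4): turn R to S, flip to black, move to (10,4). |black|=5 — new cell
Step 2: on WHITE (10,4): turn R to W, flip to black, move to (10,3). |black|=6 — new cell
Step 3: on BLACK (10,3): turn L to S, flip to white, move to (11,3). |black|=5 — new cell
Step 4: on WHITE (11,3): turn R to W, flip to black, move to (11,2). |black|=6 — new cell
Step 5: on WHITE (11,2): turn R to N, flip to black, move to (10,2). |black|=7 — new cell
Step 6: on WHITE (10,2): turn R to E, flip to black, move to (10,3). |black|=8 — REVISIT

Answer: yes 6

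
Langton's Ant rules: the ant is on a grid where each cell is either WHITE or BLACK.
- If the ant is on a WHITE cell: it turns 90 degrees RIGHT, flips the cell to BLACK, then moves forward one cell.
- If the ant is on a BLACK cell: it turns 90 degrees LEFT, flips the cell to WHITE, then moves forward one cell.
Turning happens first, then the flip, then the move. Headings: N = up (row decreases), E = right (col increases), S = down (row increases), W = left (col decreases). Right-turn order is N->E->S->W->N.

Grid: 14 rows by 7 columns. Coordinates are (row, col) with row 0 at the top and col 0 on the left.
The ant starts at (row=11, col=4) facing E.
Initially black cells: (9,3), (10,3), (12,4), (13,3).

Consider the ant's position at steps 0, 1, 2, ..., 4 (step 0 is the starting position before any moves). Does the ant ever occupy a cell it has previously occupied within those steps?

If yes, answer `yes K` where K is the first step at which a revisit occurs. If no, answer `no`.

Answer: no

Derivation:
Step 1: on WHITE (11,4): turn R to S, flip to black, move to (12,4). |black|=5 — new cell
Step 2: on BLACK (12,4): turn L to E, flip to white, move to (12,5). |black|=4 — new cell
Step 3: on WHITE (12,5): turn R to S, flip to black, move to (13,5). |black|=5 — new cell
Step 4: on WHITE (13,5): turn R to W, flip to black, move to (13,4). |black|=6 — new cell
No revisit within 4 steps.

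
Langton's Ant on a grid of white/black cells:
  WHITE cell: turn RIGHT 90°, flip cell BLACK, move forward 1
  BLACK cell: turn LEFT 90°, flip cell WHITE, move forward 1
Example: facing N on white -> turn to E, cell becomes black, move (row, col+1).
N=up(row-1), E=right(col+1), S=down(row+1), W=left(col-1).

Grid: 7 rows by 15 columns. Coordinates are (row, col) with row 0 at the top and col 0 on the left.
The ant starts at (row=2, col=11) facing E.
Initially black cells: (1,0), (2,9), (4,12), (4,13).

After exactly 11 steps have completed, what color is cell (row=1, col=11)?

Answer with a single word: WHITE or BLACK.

Step 1: on WHITE (2,11): turn R to S, flip to black, move to (3,11). |black|=5
Step 2: on WHITE (3,11): turn R to W, flip to black, move to (3,10). |black|=6
Step 3: on WHITE (3,10): turn R to N, flip to black, move to (2,10). |black|=7
Step 4: on WHITE (2,10): turn R to E, flip to black, move to (2,11). |black|=8
Step 5: on BLACK (2,11): turn L to N, flip to white, move to (1,11). |black|=7
Step 6: on WHITE (1,11): turn R to E, flip to black, move to (1,12). |black|=8
Step 7: on WHITE (1,12): turn R to S, flip to black, move to (2,12). |black|=9
Step 8: on WHITE (2,12): turn R to W, flip to black, move to (2,11). |black|=10
Step 9: on WHITE (2,11): turn R to N, flip to black, move to (1,11). |black|=11
Step 10: on BLACK (1,11): turn L to W, flip to white, move to (1,10). |black|=10
Step 11: on WHITE (1,10): turn R to N, flip to black, move to (0,10). |black|=11

Answer: WHITE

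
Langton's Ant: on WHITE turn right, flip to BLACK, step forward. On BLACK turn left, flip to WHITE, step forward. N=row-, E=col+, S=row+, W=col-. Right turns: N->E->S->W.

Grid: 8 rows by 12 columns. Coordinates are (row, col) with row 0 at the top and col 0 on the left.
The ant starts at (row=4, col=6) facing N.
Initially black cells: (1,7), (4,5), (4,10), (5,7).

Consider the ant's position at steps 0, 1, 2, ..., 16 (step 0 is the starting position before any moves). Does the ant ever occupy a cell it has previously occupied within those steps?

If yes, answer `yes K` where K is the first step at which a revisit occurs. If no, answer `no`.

Step 1: on WHITE (4,6): turn R to E, flip to black, move to (4,7). |black|=5 — new cell
Step 2: on WHITE (4,7): turn R to S, flip to black, move to (5,7). |black|=6 — new cell
Step 3: on BLACK (5,7): turn L to E, flip to white, move to (5,8). |black|=5 — new cell
Step 4: on WHITE (5,8): turn R to S, flip to black, move to (6,8). |black|=6 — new cell
Step 5: on WHITE (6,8): turn R to W, flip to black, move to (6,7). |black|=7 — new cell
Step 6: on WHITE (6,7): turn R to N, flip to black, move to (5,7). |black|=8 — REVISIT

Answer: yes 6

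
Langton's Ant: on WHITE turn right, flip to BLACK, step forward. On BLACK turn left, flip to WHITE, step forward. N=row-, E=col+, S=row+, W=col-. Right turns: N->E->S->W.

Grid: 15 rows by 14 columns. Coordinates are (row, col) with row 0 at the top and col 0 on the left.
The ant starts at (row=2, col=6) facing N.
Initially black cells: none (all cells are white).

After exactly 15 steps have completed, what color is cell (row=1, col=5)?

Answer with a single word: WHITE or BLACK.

Answer: BLACK

Derivation:
Step 1: on WHITE (2,6): turn R to E, flip to black, move to (2,7). |black|=1
Step 2: on WHITE (2,7): turn R to S, flip to black, move to (3,7). |black|=2
Step 3: on WHITE (3,7): turn R to W, flip to black, move to (3,6). |black|=3
Step 4: on WHITE (3,6): turn R to N, flip to black, move to (2,6). |black|=4
Step 5: on BLACK (2,6): turn L to W, flip to white, move to (2,5). |black|=3
Step 6: on WHITE (2,5): turn R to N, flip to black, move to (1,5). |black|=4
Step 7: on WHITE (1,5): turn R to E, flip to black, move to (1,6). |black|=5
Step 8: on WHITE (1,6): turn R to S, flip to black, move to (2,6). |black|=6
Step 9: on WHITE (2,6): turn R to W, flip to black, move to (2,5). |black|=7
Step 10: on BLACK (2,5): turn L to S, flip to white, move to (3,5). |black|=6
Step 11: on WHITE (3,5): turn R to W, flip to black, move to (3,4). |black|=7
Step 12: on WHITE (3,4): turn R to N, flip to black, move to (2,4). |black|=8
Step 13: on WHITE (2,4): turn R to E, flip to black, move to (2,5). |black|=9
Step 14: on WHITE (2,5): turn R to S, flip to black, move to (3,5). |black|=10
Step 15: on BLACK (3,5): turn L to E, flip to white, move to (3,6). |black|=9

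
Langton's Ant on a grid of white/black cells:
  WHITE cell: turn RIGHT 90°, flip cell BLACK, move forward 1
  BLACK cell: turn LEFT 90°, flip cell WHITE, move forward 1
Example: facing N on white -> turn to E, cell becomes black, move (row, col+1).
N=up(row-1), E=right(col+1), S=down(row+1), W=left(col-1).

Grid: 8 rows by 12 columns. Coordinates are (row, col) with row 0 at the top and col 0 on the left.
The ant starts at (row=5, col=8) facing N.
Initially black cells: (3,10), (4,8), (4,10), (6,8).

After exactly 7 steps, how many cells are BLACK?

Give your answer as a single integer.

Step 1: on WHITE (5,8): turn R to E, flip to black, move to (5,9). |black|=5
Step 2: on WHITE (5,9): turn R to S, flip to black, move to (6,9). |black|=6
Step 3: on WHITE (6,9): turn R to W, flip to black, move to (6,8). |black|=7
Step 4: on BLACK (6,8): turn L to S, flip to white, move to (7,8). |black|=6
Step 5: on WHITE (7,8): turn R to W, flip to black, move to (7,7). |black|=7
Step 6: on WHITE (7,7): turn R to N, flip to black, move to (6,7). |black|=8
Step 7: on WHITE (6,7): turn R to E, flip to black, move to (6,8). |black|=9

Answer: 9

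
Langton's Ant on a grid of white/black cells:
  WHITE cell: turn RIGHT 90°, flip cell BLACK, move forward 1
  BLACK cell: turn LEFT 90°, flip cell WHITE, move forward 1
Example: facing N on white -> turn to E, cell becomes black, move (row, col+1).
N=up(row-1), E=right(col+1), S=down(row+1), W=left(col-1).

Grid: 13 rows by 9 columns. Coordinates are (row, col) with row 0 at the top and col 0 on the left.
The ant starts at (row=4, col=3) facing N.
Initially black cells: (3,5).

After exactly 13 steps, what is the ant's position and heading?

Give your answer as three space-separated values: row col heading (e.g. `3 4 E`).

Step 1: on WHITE (4,3): turn R to E, flip to black, move to (4,4). |black|=2
Step 2: on WHITE (4,4): turn R to S, flip to black, move to (5,4). |black|=3
Step 3: on WHITE (5,4): turn R to W, flip to black, move to (5,3). |black|=4
Step 4: on WHITE (5,3): turn R to N, flip to black, move to (4,3). |black|=5
Step 5: on BLACK (4,3): turn L to W, flip to white, move to (4,2). |black|=4
Step 6: on WHITE (4,2): turn R to N, flip to black, move to (3,2). |black|=5
Step 7: on WHITE (3,2): turn R to E, flip to black, move to (3,3). |black|=6
Step 8: on WHITE (3,3): turn R to S, flip to black, move to (4,3). |black|=7
Step 9: on WHITE (4,3): turn R to W, flip to black, move to (4,2). |black|=8
Step 10: on BLACK (4,2): turn L to S, flip to white, move to (5,2). |black|=7
Step 11: on WHITE (5,2): turn R to W, flip to black, move to (5,1). |black|=8
Step 12: on WHITE (5,1): turn R to N, flip to black, move to (4,1). |black|=9
Step 13: on WHITE (4,1): turn R to E, flip to black, move to (4,2). |black|=10

Answer: 4 2 E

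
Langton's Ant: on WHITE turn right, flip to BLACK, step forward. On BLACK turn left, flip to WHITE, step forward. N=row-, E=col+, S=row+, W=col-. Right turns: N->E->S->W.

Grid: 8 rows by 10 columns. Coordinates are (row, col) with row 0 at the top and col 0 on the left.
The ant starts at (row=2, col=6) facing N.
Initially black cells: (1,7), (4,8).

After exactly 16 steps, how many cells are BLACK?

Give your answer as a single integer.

Step 1: on WHITE (2,6): turn R to E, flip to black, move to (2,7). |black|=3
Step 2: on WHITE (2,7): turn R to S, flip to black, move to (3,7). |black|=4
Step 3: on WHITE (3,7): turn R to W, flip to black, move to (3,6). |black|=5
Step 4: on WHITE (3,6): turn R to N, flip to black, move to (2,6). |black|=6
Step 5: on BLACK (2,6): turn L to W, flip to white, move to (2,5). |black|=5
Step 6: on WHITE (2,5): turn R to N, flip to black, move to (1,5). |black|=6
Step 7: on WHITE (1,5): turn R to E, flip to black, move to (1,6). |black|=7
Step 8: on WHITE (1,6): turn R to S, flip to black, move to (2,6). |black|=8
Step 9: on WHITE (2,6): turn R to W, flip to black, move to (2,5). |black|=9
Step 10: on BLACK (2,5): turn L to S, flip to white, move to (3,5). |black|=8
Step 11: on WHITE (3,5): turn R to W, flip to black, move to (3,4). |black|=9
Step 12: on WHITE (3,4): turn R to N, flip to black, move to (2,4). |black|=10
Step 13: on WHITE (2,4): turn R to E, flip to black, move to (2,5). |black|=11
Step 14: on WHITE (2,5): turn R to S, flip to black, move to (3,5). |black|=12
Step 15: on BLACK (3,5): turn L to E, flip to white, move to (3,6). |black|=11
Step 16: on BLACK (3,6): turn L to N, flip to white, move to (2,6). |black|=10

Answer: 10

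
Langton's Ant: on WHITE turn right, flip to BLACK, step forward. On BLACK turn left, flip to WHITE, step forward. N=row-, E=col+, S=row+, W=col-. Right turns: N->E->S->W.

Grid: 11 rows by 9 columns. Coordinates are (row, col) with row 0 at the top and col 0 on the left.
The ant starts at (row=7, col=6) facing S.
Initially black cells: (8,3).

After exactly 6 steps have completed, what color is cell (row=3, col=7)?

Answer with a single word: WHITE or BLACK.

Answer: WHITE

Derivation:
Step 1: on WHITE (7,6): turn R to W, flip to black, move to (7,5). |black|=2
Step 2: on WHITE (7,5): turn R to N, flip to black, move to (6,5). |black|=3
Step 3: on WHITE (6,5): turn R to E, flip to black, move to (6,6). |black|=4
Step 4: on WHITE (6,6): turn R to S, flip to black, move to (7,6). |black|=5
Step 5: on BLACK (7,6): turn L to E, flip to white, move to (7,7). |black|=4
Step 6: on WHITE (7,7): turn R to S, flip to black, move to (8,7). |black|=5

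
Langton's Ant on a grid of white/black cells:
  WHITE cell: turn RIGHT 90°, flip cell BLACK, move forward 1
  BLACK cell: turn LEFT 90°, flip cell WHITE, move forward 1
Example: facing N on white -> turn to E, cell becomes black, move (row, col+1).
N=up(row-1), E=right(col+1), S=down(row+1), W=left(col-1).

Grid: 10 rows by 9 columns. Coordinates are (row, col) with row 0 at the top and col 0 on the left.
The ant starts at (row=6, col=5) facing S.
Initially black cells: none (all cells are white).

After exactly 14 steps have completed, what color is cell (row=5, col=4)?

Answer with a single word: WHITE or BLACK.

Step 1: on WHITE (6,5): turn R to W, flip to black, move to (6,4). |black|=1
Step 2: on WHITE (6,4): turn R to N, flip to black, move to (5,4). |black|=2
Step 3: on WHITE (5,4): turn R to E, flip to black, move to (5,5). |black|=3
Step 4: on WHITE (5,5): turn R to S, flip to black, move to (6,5). |black|=4
Step 5: on BLACK (6,5): turn L to E, flip to white, move to (6,6). |black|=3
Step 6: on WHITE (6,6): turn R to S, flip to black, move to (7,6). |black|=4
Step 7: on WHITE (7,6): turn R to W, flip to black, move to (7,5). |black|=5
Step 8: on WHITE (7,5): turn R to N, flip to black, move to (6,5). |black|=6
Step 9: on WHITE (6,5): turn R to E, flip to black, move to (6,6). |black|=7
Step 10: on BLACK (6,6): turn L to N, flip to white, move to (5,6). |black|=6
Step 11: on WHITE (5,6): turn R to E, flip to black, move to (5,7). |black|=7
Step 12: on WHITE (5,7): turn R to S, flip to black, move to (6,7). |black|=8
Step 13: on WHITE (6,7): turn R to W, flip to black, move to (6,6). |black|=9
Step 14: on WHITE (6,6): turn R to N, flip to black, move to (5,6). |black|=10

Answer: BLACK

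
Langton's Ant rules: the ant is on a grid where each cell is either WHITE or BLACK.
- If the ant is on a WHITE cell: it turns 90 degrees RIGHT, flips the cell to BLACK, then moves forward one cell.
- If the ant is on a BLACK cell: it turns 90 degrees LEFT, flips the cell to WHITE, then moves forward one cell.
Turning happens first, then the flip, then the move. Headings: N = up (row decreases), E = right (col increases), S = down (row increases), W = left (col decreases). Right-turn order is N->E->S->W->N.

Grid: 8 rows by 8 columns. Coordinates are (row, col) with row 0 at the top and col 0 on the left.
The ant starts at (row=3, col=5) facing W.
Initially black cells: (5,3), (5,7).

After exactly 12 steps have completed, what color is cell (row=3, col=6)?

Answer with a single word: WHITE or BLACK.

Answer: BLACK

Derivation:
Step 1: on WHITE (3,5): turn R to N, flip to black, move to (2,5). |black|=3
Step 2: on WHITE (2,5): turn R to E, flip to black, move to (2,6). |black|=4
Step 3: on WHITE (2,6): turn R to S, flip to black, move to (3,6). |black|=5
Step 4: on WHITE (3,6): turn R to W, flip to black, move to (3,5). |black|=6
Step 5: on BLACK (3,5): turn L to S, flip to white, move to (4,5). |black|=5
Step 6: on WHITE (4,5): turn R to W, flip to black, move to (4,4). |black|=6
Step 7: on WHITE (4,4): turn R to N, flip to black, move to (3,4). |black|=7
Step 8: on WHITE (3,4): turn R to E, flip to black, move to (3,5). |black|=8
Step 9: on WHITE (3,5): turn R to S, flip to black, move to (4,5). |black|=9
Step 10: on BLACK (4,5): turn L to E, flip to white, move to (4,6). |black|=8
Step 11: on WHITE (4,6): turn R to S, flip to black, move to (5,6). |black|=9
Step 12: on WHITE (5,6): turn R to W, flip to black, move to (5,5). |black|=10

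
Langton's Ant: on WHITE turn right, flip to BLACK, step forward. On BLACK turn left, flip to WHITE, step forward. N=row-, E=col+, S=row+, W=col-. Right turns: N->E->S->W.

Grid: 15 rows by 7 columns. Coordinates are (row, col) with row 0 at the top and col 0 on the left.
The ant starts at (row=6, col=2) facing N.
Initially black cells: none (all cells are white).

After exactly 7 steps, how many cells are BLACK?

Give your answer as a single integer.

Answer: 5

Derivation:
Step 1: on WHITE (6,2): turn R to E, flip to black, move to (6,3). |black|=1
Step 2: on WHITE (6,3): turn R to S, flip to black, move to (7,3). |black|=2
Step 3: on WHITE (7,3): turn R to W, flip to black, move to (7,2). |black|=3
Step 4: on WHITE (7,2): turn R to N, flip to black, move to (6,2). |black|=4
Step 5: on BLACK (6,2): turn L to W, flip to white, move to (6,1). |black|=3
Step 6: on WHITE (6,1): turn R to N, flip to black, move to (5,1). |black|=4
Step 7: on WHITE (5,1): turn R to E, flip to black, move to (5,2). |black|=5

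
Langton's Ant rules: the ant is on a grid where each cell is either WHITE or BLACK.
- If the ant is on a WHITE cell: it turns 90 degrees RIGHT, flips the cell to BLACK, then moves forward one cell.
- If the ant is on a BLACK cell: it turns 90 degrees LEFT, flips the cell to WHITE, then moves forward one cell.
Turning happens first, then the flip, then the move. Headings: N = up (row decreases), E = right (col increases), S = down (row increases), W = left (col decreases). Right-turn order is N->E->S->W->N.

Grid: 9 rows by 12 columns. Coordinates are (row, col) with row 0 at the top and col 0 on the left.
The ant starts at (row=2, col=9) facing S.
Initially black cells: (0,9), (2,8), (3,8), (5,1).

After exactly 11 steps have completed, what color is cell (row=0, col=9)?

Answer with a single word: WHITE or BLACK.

Answer: BLACK

Derivation:
Step 1: on WHITE (2,9): turn R to W, flip to black, move to (2,8). |black|=5
Step 2: on BLACK (2,8): turn L to S, flip to white, move to (3,8). |black|=4
Step 3: on BLACK (3,8): turn L to E, flip to white, move to (3,9). |black|=3
Step 4: on WHITE (3,9): turn R to S, flip to black, move to (4,9). |black|=4
Step 5: on WHITE (4,9): turn R to W, flip to black, move to (4,8). |black|=5
Step 6: on WHITE (4,8): turn R to N, flip to black, move to (3,8). |black|=6
Step 7: on WHITE (3,8): turn R to E, flip to black, move to (3,9). |black|=7
Step 8: on BLACK (3,9): turn L to N, flip to white, move to (2,9). |black|=6
Step 9: on BLACK (2,9): turn L to W, flip to white, move to (2,8). |black|=5
Step 10: on WHITE (2,8): turn R to N, flip to black, move to (1,8). |black|=6
Step 11: on WHITE (1,8): turn R to E, flip to black, move to (1,9). |black|=7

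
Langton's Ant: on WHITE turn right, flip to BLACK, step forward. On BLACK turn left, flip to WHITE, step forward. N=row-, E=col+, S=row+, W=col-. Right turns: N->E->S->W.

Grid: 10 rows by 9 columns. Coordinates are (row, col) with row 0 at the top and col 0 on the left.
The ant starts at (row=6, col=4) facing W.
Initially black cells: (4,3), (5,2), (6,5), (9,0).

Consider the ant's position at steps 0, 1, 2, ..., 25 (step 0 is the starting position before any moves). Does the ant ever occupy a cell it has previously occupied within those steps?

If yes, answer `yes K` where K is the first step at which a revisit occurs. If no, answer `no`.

Answer: yes 7

Derivation:
Step 1: on WHITE (6,4): turn R to N, flip to black, move to (5,4). |black|=5 — new cell
Step 2: on WHITE (5,4): turn R to E, flip to black, move to (5,5). |black|=6 — new cell
Step 3: on WHITE (5,5): turn R to S, flip to black, move to (6,5). |black|=7 — new cell
Step 4: on BLACK (6,5): turn L to E, flip to white, move to (6,6). |black|=6 — new cell
Step 5: on WHITE (6,6): turn R to S, flip to black, move to (7,6). |black|=7 — new cell
Step 6: on WHITE (7,6): turn R to W, flip to black, move to (7,5). |black|=8 — new cell
Step 7: on WHITE (7,5): turn R to N, flip to black, move to (6,5). |black|=9 — REVISIT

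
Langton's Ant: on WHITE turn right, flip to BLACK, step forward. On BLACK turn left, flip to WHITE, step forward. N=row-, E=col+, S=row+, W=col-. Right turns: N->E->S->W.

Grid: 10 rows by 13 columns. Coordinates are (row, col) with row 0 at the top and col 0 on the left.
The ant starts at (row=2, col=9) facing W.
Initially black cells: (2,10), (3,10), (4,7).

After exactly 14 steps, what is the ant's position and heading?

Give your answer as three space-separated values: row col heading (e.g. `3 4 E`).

Step 1: on WHITE (2,9): turn R to N, flip to black, move to (1,9). |black|=4
Step 2: on WHITE (1,9): turn R to E, flip to black, move to (1,10). |black|=5
Step 3: on WHITE (1,10): turn R to S, flip to black, move to (2,10). |black|=6
Step 4: on BLACK (2,10): turn L to E, flip to white, move to (2,11). |black|=5
Step 5: on WHITE (2,11): turn R to S, flip to black, move to (3,11). |black|=6
Step 6: on WHITE (3,11): turn R to W, flip to black, move to (3,10). |black|=7
Step 7: on BLACK (3,10): turn L to S, flip to white, move to (4,10). |black|=6
Step 8: on WHITE (4,10): turn R to W, flip to black, move to (4,9). |black|=7
Step 9: on WHITE (4,9): turn R to N, flip to black, move to (3,9). |black|=8
Step 10: on WHITE (3,9): turn R to E, flip to black, move to (3,10). |black|=9
Step 11: on WHITE (3,10): turn R to S, flip to black, move to (4,10). |black|=10
Step 12: on BLACK (4,10): turn L to E, flip to white, move to (4,11). |black|=9
Step 13: on WHITE (4,11): turn R to S, flip to black, move to (5,11). |black|=10
Step 14: on WHITE (5,11): turn R to W, flip to black, move to (5,10). |black|=11

Answer: 5 10 W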